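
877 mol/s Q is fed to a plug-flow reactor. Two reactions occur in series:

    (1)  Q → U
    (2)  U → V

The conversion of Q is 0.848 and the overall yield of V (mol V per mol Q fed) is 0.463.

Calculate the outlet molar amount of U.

338 mol/s

Conversion of Q: Q consumed = 1ξ₁ = 0.848 × 877 → ξ₁ = 743.7 mol/s.
Yield of V: 1ξ₂ / 877 = 0.463 → ξ₂ = 406.1 mol/s.
Outlet amounts (n = n₀ + Σ ν·ξ):
  Q: 877 − 1(743.7) = 133.3
  U: 0 + 1(743.7) − 1(406.1) = 337.6
  V: 0 + 1(406.1) = 406.1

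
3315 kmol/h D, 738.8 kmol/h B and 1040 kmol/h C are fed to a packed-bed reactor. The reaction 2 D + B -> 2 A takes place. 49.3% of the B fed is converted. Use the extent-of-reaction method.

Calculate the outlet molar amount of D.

2590 kmol/h

B reacted = 0.493 × 738.8 = 364.2 kmol/h; ν_B = −1, so ξ = 364.2/1 = 364.2 kmol/h.
Outlet amounts (n = n₀ + ν ξ):
  D: 3315 − 2(364.2) = 2587
  B: 738.8 − 1(364.2) = 374.6
  A: 0 + 2(364.2) = 728.5
  C: 1040 (inert)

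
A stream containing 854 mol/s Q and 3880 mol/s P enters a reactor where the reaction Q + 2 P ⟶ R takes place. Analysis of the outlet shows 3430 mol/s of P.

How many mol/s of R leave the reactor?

225 mol/s

For P: n = n₀ − 2ξ → 3430 = 3880 − 2ξ, giving ξ = 225 mol/s.
Outlet amounts (n = n₀ + ν ξ):
  Q: 854 − 1(225) = 629
  P: 3880 − 2(225) = 3430
  R: 0 + 1(225) = 225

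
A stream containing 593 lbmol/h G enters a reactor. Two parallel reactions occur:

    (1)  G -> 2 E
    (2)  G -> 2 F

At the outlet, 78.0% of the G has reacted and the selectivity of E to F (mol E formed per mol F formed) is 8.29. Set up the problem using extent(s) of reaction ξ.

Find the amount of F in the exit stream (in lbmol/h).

Conversion of G: G consumed = 0.78 × 593 = 462.5 lbmol/h = 1ξ₁ + 1ξ₂.
Selectivity: 2ξ₁ / (2ξ₂) = 8.29 → ξ₁ = 8.29 ξ₂.
Substitute: (1·8.29 + 1) ξ₂ = 462.5 → ξ₂ = 49.79 lbmol/h, ξ₁ = 412.8 lbmol/h.
Outlet amounts (n = n₀ + Σ ν·ξ):
  G: 593 − 1(412.8) − 1(49.79) = 130.5
  E: 0 + 2(412.8) = 825.5
  F: 0 + 2(49.79) = 99.58

99.6 lbmol/h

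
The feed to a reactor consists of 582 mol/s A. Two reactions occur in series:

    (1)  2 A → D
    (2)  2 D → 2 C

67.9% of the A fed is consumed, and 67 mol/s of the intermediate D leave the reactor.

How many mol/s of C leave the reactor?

131 mol/s

Conversion of A: A consumed = 2ξ₁ = 0.679 × 582 → ξ₁ = 197.6 mol/s.
D balance: n_D = 0 + 1ξ₁ − 2ξ₂ = 67 → ξ₂ = (1·197.6 − 67)/2 = 65.29 mol/s.
Outlet amounts (n = n₀ + Σ ν·ξ):
  A: 582 − 2(197.6) = 186.8
  D: 0 + 1(197.6) − 2(65.29) = 67
  C: 0 + 2(65.29) = 130.6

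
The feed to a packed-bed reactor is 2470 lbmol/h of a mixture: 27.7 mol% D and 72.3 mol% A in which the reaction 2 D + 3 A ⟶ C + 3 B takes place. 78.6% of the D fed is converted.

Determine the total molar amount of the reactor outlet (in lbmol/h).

D reacted = 0.786 × 684.2 = 537.8 lbmol/h; ν_D = −2, so ξ = 537.8/2 = 268.9 lbmol/h.
Outlet amounts (n = n₀ + ν ξ):
  D: 684.2 − 2(268.9) = 146.4
  A: 1786 − 3(268.9) = 979.1
  C: 0 + 1(268.9) = 268.9
  B: 0 + 3(268.9) = 806.7
Total out = 146.4 + 979.1 + 268.9 + 806.7 = 2201 lbmol/h.

2200 lbmol/h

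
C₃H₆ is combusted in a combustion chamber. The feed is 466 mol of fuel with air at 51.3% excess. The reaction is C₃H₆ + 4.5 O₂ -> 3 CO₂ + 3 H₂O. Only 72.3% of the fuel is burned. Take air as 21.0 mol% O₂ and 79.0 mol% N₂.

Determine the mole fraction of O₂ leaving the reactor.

0.105

Stoichiometric O₂ = 4.5 × 466 = 2097 mol; O₂ fed = 2097 × 1.513 = 3173 mol.
N₂ fed = 3173 × 79/21 = 11940 mol.
Fuel reacted = 0.723 × 466 → ξ = 336.9 mol.
Outlet (n = n₀ + ν ξ):
  C₃H₆: 466 − 1(336.9) = 129.1
  O₂: 3173 − 4.5(336.9) = 1657
  N₂: 11940 (inert)
  CO₂: 0 + 3(336.9) = 1011
  H₂O: 0 + 3(336.9) = 1011
Total out = 15740 mol; y_O₂ = 1657 / 15740 = 0.1052.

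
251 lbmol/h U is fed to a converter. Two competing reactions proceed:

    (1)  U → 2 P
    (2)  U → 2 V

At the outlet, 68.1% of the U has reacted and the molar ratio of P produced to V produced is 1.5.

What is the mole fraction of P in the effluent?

Conversion of U: U consumed = 0.681 × 251 = 170.9 lbmol/h = 1ξ₁ + 1ξ₂.
Selectivity: 2ξ₁ / (2ξ₂) = 1.5 → ξ₁ = 1.5 ξ₂.
Substitute: (1·1.5 + 1) ξ₂ = 170.9 → ξ₂ = 68.37 lbmol/h, ξ₁ = 102.6 lbmol/h.
Outlet amounts (n = n₀ + Σ ν·ξ):
  U: 251 − 1(102.6) − 1(68.37) = 80.07
  P: 0 + 2(102.6) = 205.1
  V: 0 + 2(68.37) = 136.7
Total out = 421.9 lbmol/h; y_P = 205.1 / 421.9 = 0.4861.

0.486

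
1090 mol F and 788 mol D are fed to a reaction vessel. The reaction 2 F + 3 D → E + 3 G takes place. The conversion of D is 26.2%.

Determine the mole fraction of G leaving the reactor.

0.114

D reacted = 0.262 × 788 = 206.5 mol; ν_D = −3, so ξ = 206.5/3 = 68.82 mol.
Outlet amounts (n = n₀ + ν ξ):
  F: 1090 − 2(68.82) = 952.4
  D: 788 − 3(68.82) = 581.5
  E: 0 + 1(68.82) = 68.82
  G: 0 + 3(68.82) = 206.5
Total out = 1809 mol; y_G = 206.5 / 1809 = 0.1141.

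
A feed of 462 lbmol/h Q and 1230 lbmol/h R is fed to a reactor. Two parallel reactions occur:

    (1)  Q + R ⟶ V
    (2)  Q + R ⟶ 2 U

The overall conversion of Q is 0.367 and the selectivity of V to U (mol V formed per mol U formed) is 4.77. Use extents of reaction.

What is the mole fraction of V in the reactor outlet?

Conversion of Q: Q consumed = 0.367 × 462 = 169.6 lbmol/h = 1ξ₁ + 1ξ₂.
Selectivity: 1ξ₁ / (2ξ₂) = 4.77 → ξ₁ = 9.54 ξ₂.
Substitute: (1·9.54 + 1) ξ₂ = 169.6 → ξ₂ = 16.09 lbmol/h, ξ₁ = 153.5 lbmol/h.
Outlet amounts (n = n₀ + Σ ν·ξ):
  Q: 462 − 1(153.5) − 1(16.09) = 292.4
  R: 1230 − 1(153.5) − 1(16.09) = 1060
  V: 0 + 1(153.5) = 153.5
  U: 0 + 2(16.09) = 32.17
Total out = 1539 lbmol/h; y_V = 153.5 / 1539 = 0.09975.

0.0997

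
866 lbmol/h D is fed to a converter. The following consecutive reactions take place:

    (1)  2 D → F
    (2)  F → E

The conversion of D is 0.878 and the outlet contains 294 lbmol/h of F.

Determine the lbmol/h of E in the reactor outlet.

Conversion of D: D consumed = 2ξ₁ = 0.878 × 866 → ξ₁ = 380.2 lbmol/h.
F balance: n_F = 0 + 1ξ₁ − 1ξ₂ = 294 → ξ₂ = (1·380.2 − 294)/1 = 86.17 lbmol/h.
Outlet amounts (n = n₀ + Σ ν·ξ):
  D: 866 − 2(380.2) = 105.7
  F: 0 + 1(380.2) − 1(86.17) = 294
  E: 0 + 1(86.17) = 86.17

86.2 lbmol/h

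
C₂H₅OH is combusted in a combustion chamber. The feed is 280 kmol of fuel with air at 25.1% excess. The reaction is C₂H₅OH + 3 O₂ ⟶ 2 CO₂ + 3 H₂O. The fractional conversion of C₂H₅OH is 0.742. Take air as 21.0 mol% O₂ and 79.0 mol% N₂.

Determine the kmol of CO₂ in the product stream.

416 kmol

Stoichiometric O₂ = 3 × 280 = 840 kmol; O₂ fed = 840 × 1.251 = 1051 kmol.
N₂ fed = 1051 × 79/21 = 3953 kmol.
Fuel reacted = 0.742 × 280 → ξ = 207.8 kmol.
Outlet (n = n₀ + ν ξ):
  C₂H₅OH: 280 − 1(207.8) = 72.24
  O₂: 1051 − 3(207.8) = 427.6
  N₂: 3953 (inert)
  CO₂: 0 + 2(207.8) = 415.5
  H₂O: 0 + 3(207.8) = 623.3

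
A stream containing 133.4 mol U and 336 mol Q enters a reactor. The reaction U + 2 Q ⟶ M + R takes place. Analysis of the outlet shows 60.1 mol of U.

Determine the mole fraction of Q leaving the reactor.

0.478

For U: n = n₀ − 1ξ → 60.1 = 133.4 − 1ξ, giving ξ = 73.3 mol.
Outlet amounts (n = n₀ + ν ξ):
  U: 133.4 − 1(73.3) = 60.1
  Q: 336 − 2(73.3) = 189.4
  M: 0 + 1(73.3) = 73.3
  R: 0 + 1(73.3) = 73.3
Total out = 396.1 mol; y_Q = 189.4 / 396.1 = 0.4782.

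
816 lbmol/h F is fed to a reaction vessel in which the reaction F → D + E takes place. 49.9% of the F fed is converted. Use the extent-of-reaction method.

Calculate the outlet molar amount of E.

407 lbmol/h

F reacted = 0.499 × 816 = 407.2 lbmol/h; ν_F = −1, so ξ = 407.2/1 = 407.2 lbmol/h.
Outlet amounts (n = n₀ + ν ξ):
  F: 816 − 1(407.2) = 408.8
  D: 0 + 1(407.2) = 407.2
  E: 0 + 1(407.2) = 407.2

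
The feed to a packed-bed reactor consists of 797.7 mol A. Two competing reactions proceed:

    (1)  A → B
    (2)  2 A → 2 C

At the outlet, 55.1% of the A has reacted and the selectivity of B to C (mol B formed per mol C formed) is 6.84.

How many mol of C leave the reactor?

56.1 mol

Conversion of A: A consumed = 0.551 × 797.7 = 439.5 mol = 1ξ₁ + 2ξ₂.
Selectivity: 1ξ₁ / (2ξ₂) = 6.84 → ξ₁ = 13.68 ξ₂.
Substitute: (1·13.68 + 2) ξ₂ = 439.5 → ξ₂ = 28.03 mol, ξ₁ = 383.5 mol.
Outlet amounts (n = n₀ + Σ ν·ξ):
  A: 797.7 − 1(383.5) − 2(28.03) = 358.2
  B: 0 + 1(383.5) = 383.5
  C: 0 + 2(28.03) = 56.06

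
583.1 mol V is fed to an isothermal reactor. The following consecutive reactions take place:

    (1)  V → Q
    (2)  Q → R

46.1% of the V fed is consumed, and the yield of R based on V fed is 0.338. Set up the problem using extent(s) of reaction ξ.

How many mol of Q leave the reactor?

Conversion of V: V consumed = 1ξ₁ = 0.461 × 583.1 → ξ₁ = 268.8 mol.
Yield of R: 1ξ₂ / 583.1 = 0.338 → ξ₂ = 197.1 mol.
Outlet amounts (n = n₀ + Σ ν·ξ):
  V: 583.1 − 1(268.8) = 314.3
  Q: 0 + 1(268.8) − 1(197.1) = 71.72
  R: 0 + 1(197.1) = 197.1

71.7 mol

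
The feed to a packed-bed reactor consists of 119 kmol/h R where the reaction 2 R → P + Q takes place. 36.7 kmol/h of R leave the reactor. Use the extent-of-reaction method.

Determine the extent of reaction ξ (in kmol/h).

ξ = 41.1 kmol/h

For R: n = n₀ − 2ξ → 36.7 = 119 − 2ξ, giving ξ = 41.15 kmol/h.
Outlet amounts (n = n₀ + ν ξ):
  R: 119 − 2(41.15) = 36.7
  P: 0 + 1(41.15) = 41.15
  Q: 0 + 1(41.15) = 41.15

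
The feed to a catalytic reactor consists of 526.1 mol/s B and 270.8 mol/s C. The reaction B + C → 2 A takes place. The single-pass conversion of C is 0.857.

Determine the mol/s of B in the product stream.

294 mol/s

C reacted = 0.857 × 270.8 = 232.1 mol/s; ν_C = −1, so ξ = 232.1/1 = 232.1 mol/s.
Outlet amounts (n = n₀ + ν ξ):
  B: 526.1 − 1(232.1) = 294
  C: 270.8 − 1(232.1) = 38.72
  A: 0 + 2(232.1) = 464.2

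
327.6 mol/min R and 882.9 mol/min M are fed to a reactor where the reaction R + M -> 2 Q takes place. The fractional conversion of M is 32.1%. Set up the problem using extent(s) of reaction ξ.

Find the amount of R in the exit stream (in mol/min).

M reacted = 0.321 × 882.9 = 283.4 mol/min; ν_M = −1, so ξ = 283.4/1 = 283.4 mol/min.
Outlet amounts (n = n₀ + ν ξ):
  R: 327.6 − 1(283.4) = 44.19
  M: 882.9 − 1(283.4) = 599.5
  Q: 0 + 2(283.4) = 566.8

44.2 mol/min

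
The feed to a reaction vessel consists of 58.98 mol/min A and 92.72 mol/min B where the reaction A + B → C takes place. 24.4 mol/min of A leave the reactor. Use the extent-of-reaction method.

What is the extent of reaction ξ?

For A: n = n₀ − 1ξ → 24.4 = 58.98 − 1ξ, giving ξ = 34.58 mol/min.
Outlet amounts (n = n₀ + ν ξ):
  A: 58.98 − 1(34.58) = 24.4
  B: 92.72 − 1(34.58) = 58.14
  C: 0 + 1(34.58) = 34.58

ξ = 34.6 mol/min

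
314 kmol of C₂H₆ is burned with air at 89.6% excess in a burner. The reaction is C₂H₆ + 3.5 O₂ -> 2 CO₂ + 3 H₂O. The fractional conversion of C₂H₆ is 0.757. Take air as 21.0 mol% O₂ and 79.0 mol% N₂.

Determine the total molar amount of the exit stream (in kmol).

10400 kmol

Stoichiometric O₂ = 3.5 × 314 = 1099 kmol; O₂ fed = 1099 × 1.896 = 2084 kmol.
N₂ fed = 2084 × 79/21 = 7839 kmol.
Fuel reacted = 0.757 × 314 → ξ = 237.7 kmol.
Outlet (n = n₀ + ν ξ):
  C₂H₆: 314 − 1(237.7) = 76.3
  O₂: 2084 − 3.5(237.7) = 1252
  N₂: 7839 (inert)
  CO₂: 0 + 2(237.7) = 475.4
  H₂O: 0 + 3(237.7) = 713.1
Total out = 76.3 + 1252 + 7839 + 475.4 + 713.1 = 10360 kmol.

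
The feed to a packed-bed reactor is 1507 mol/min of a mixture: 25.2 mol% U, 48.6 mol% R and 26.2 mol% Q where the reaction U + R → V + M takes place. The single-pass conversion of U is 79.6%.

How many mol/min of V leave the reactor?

302 mol/min

U reacted = 0.796 × 379.8 = 302.3 mol/min; ν_U = −1, so ξ = 302.3/1 = 302.3 mol/min.
Outlet amounts (n = n₀ + ν ξ):
  U: 379.8 − 1(302.3) = 77.47
  R: 732.4 − 1(302.3) = 430.1
  V: 0 + 1(302.3) = 302.3
  M: 0 + 1(302.3) = 302.3
  Q: 394.8 (inert)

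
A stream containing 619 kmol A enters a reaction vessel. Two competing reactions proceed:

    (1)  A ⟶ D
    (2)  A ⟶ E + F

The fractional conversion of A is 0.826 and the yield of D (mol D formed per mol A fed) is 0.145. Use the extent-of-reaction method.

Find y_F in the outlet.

0.405

Yield of D: 1ξ₁ / 619 = 0.145 → ξ₁ = 89.75 kmol.
Conversion of A: 1ξ₁ + 1ξ₂ = 0.826 × 619 = 511.3 → ξ₂ = 421.5 kmol.
Outlet amounts (n = n₀ + Σ ν·ξ):
  A: 619 − 1(89.75) − 1(421.5) = 107.7
  D: 0 + 1(89.75) = 89.75
  E: 0 + 1(421.5) = 421.5
  F: 0 + 1(421.5) = 421.5
Total out = 1041 kmol; y_F = 421.5 / 1041 = 0.4051.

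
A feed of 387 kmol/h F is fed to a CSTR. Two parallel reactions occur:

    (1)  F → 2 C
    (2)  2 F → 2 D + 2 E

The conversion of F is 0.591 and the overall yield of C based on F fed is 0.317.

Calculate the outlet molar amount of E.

167 kmol/h

Yield of C: 2ξ₁ / 387 = 0.317 → ξ₁ = 61.34 kmol/h.
Conversion of F: 1ξ₁ + 2ξ₂ = 0.591 × 387 = 228.7 → ξ₂ = 83.69 kmol/h.
Outlet amounts (n = n₀ + Σ ν·ξ):
  F: 387 − 1(61.34) − 2(83.69) = 158.3
  C: 0 + 2(61.34) = 122.7
  D: 0 + 2(83.69) = 167.4
  E: 0 + 2(83.69) = 167.4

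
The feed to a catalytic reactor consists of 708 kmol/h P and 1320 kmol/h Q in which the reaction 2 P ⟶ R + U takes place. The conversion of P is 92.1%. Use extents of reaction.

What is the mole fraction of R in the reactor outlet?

0.161

P reacted = 0.921 × 708 = 652.1 kmol/h; ν_P = −2, so ξ = 652.1/2 = 326 kmol/h.
Outlet amounts (n = n₀ + ν ξ):
  P: 708 − 2(326) = 55.93
  R: 0 + 1(326) = 326
  U: 0 + 1(326) = 326
  Q: 1320 (inert)
Total out = 2028 kmol/h; y_R = 326 / 2028 = 0.1608.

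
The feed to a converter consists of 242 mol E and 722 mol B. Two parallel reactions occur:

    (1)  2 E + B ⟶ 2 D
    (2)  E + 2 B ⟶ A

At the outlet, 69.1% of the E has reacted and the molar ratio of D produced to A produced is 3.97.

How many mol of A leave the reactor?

33.6 mol

Conversion of E: E consumed = 0.691 × 242 = 167.2 mol = 2ξ₁ + 1ξ₂.
Selectivity: 2ξ₁ / (1ξ₂) = 3.97 → ξ₁ = 1.985 ξ₂.
Substitute: (2·1.985 + 1) ξ₂ = 167.2 → ξ₂ = 33.65 mol, ξ₁ = 66.79 mol.
Outlet amounts (n = n₀ + Σ ν·ξ):
  E: 242 − 2(66.79) − 1(33.65) = 74.78
  B: 722 − 1(66.79) − 2(33.65) = 587.9
  D: 0 + 2(66.79) = 133.6
  A: 0 + 1(33.65) = 33.65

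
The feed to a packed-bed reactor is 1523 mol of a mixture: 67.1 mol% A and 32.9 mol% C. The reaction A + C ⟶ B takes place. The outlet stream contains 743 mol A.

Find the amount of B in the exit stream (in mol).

279 mol

For A: n = n₀ − 1ξ → 743 = 1022 − 1ξ, giving ξ = 278.9 mol.
Outlet amounts (n = n₀ + ν ξ):
  A: 1022 − 1(278.9) = 743
  C: 501.1 − 1(278.9) = 222.1
  B: 0 + 1(278.9) = 278.9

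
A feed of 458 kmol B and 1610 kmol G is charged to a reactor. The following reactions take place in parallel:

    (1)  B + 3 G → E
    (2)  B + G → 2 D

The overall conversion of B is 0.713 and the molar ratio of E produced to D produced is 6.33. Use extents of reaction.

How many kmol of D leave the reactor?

47.8 kmol

Conversion of B: B consumed = 0.713 × 458 = 326.6 kmol = 1ξ₁ + 1ξ₂.
Selectivity: 1ξ₁ / (2ξ₂) = 6.33 → ξ₁ = 12.66 ξ₂.
Substitute: (1·12.66 + 1) ξ₂ = 326.6 → ξ₂ = 23.91 kmol, ξ₁ = 302.6 kmol.
Outlet amounts (n = n₀ + Σ ν·ξ):
  B: 458 − 1(302.6) − 1(23.91) = 131.4
  G: 1610 − 3(302.6) − 1(23.91) = 678.1
  E: 0 + 1(302.6) = 302.6
  D: 0 + 2(23.91) = 47.81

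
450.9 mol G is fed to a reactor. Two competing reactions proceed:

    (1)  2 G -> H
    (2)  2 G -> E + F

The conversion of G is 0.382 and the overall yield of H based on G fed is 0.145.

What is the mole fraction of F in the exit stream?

Yield of H: 1ξ₁ / 450.9 = 0.145 → ξ₁ = 65.38 mol.
Conversion of G: 2ξ₁ + 2ξ₂ = 0.382 × 450.9 = 172.2 → ξ₂ = 20.74 mol.
Outlet amounts (n = n₀ + Σ ν·ξ):
  G: 450.9 − 2(65.38) − 2(20.74) = 278.7
  H: 0 + 1(65.38) = 65.38
  E: 0 + 1(20.74) = 20.74
  F: 0 + 1(20.74) = 20.74
Total out = 385.5 mol; y_F = 20.74 / 385.5 = 0.0538.

0.0538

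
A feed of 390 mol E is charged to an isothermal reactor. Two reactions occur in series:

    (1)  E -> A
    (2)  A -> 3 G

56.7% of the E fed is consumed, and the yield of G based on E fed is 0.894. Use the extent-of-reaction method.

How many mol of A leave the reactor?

105 mol

Conversion of E: E consumed = 1ξ₁ = 0.567 × 390 → ξ₁ = 221.1 mol.
Yield of G: 3ξ₂ / 390 = 0.894 → ξ₂ = 116.2 mol.
Outlet amounts (n = n₀ + Σ ν·ξ):
  E: 390 − 1(221.1) = 168.9
  A: 0 + 1(221.1) − 1(116.2) = 104.9
  G: 0 + 3(116.2) = 348.7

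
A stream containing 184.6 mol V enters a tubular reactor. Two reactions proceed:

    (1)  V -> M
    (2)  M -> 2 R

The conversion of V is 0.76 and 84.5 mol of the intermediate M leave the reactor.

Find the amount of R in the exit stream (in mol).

Conversion of V: V consumed = 1ξ₁ = 0.76 × 184.6 → ξ₁ = 140.3 mol.
M balance: n_M = 0 + 1ξ₁ − 1ξ₂ = 84.5 → ξ₂ = (1·140.3 − 84.5)/1 = 55.8 mol.
Outlet amounts (n = n₀ + Σ ν·ξ):
  V: 184.6 − 1(140.3) = 44.3
  M: 0 + 1(140.3) − 1(55.8) = 84.5
  R: 0 + 2(55.8) = 111.6

112 mol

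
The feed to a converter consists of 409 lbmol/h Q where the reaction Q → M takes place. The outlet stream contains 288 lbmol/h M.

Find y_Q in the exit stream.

For M: n = n₀ + 1ξ → 288 = 0 + 1ξ, giving ξ = 288 lbmol/h.
Outlet amounts (n = n₀ + ν ξ):
  Q: 409 − 1(288) = 121
  M: 0 + 1(288) = 288
Total out = 409 lbmol/h; y_Q = 121 / 409 = 0.2958.

0.296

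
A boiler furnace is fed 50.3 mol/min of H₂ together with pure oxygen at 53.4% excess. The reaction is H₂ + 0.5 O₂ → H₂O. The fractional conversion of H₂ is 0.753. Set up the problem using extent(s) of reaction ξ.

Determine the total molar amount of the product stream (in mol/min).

69.9 mol/min

Stoichiometric O₂ = 0.5 × 50.3 = 25.15 mol/min; O₂ fed = 25.15 × 1.534 = 38.58 mol/min.
Fuel reacted = 0.753 × 50.3 → ξ = 37.88 mol/min.
Outlet (n = n₀ + ν ξ):
  H₂: 50.3 − 1(37.88) = 12.42
  O₂: 38.58 − 0.5(37.88) = 19.64
  H₂O: 0 + 1(37.88) = 37.88
Total out = 12.42 + 19.64 + 37.88 = 69.94 mol/min.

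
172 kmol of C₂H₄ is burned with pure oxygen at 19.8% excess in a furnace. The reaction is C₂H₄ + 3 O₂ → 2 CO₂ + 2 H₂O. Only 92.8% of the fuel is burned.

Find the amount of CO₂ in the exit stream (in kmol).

Stoichiometric O₂ = 3 × 172 = 516 kmol; O₂ fed = 516 × 1.198 = 618.2 kmol.
Fuel reacted = 0.928 × 172 → ξ = 159.6 kmol.
Outlet (n = n₀ + ν ξ):
  C₂H₄: 172 − 1(159.6) = 12.38
  O₂: 618.2 − 3(159.6) = 139.3
  CO₂: 0 + 2(159.6) = 319.2
  H₂O: 0 + 2(159.6) = 319.2

319 kmol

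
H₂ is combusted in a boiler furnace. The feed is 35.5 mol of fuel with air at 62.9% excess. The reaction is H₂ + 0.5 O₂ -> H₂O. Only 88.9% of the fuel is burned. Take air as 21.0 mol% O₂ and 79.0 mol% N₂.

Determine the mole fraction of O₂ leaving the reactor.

0.0834

Stoichiometric O₂ = 0.5 × 35.5 = 17.75 mol; O₂ fed = 17.75 × 1.629 = 28.91 mol.
N₂ fed = 28.91 × 79/21 = 108.8 mol.
Fuel reacted = 0.889 × 35.5 → ξ = 31.56 mol.
Outlet (n = n₀ + ν ξ):
  H₂: 35.5 − 1(31.56) = 3.941
  O₂: 28.91 − 0.5(31.56) = 13.14
  N₂: 108.8 (inert)
  H₂O: 0 + 1(31.56) = 31.56
Total out = 157.4 mol; y_O₂ = 13.14 / 157.4 = 0.08344.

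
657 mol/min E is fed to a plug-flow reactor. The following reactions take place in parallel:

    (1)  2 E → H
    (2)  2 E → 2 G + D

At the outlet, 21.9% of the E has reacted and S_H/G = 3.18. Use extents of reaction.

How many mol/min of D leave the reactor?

9.77 mol/min

Conversion of E: E consumed = 0.219 × 657 = 143.9 mol/min = 2ξ₁ + 2ξ₂.
Selectivity: 1ξ₁ / (2ξ₂) = 3.18 → ξ₁ = 6.36 ξ₂.
Substitute: (2·6.36 + 2) ξ₂ = 143.9 → ξ₂ = 9.775 mol/min, ξ₁ = 62.17 mol/min.
Outlet amounts (n = n₀ + Σ ν·ξ):
  E: 657 − 2(62.17) − 2(9.775) = 513.1
  H: 0 + 1(62.17) = 62.17
  G: 0 + 2(9.775) = 19.55
  D: 0 + 1(9.775) = 9.775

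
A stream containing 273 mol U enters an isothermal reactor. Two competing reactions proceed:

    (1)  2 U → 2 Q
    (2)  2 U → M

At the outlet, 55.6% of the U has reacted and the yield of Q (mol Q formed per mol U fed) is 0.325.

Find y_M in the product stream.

0.131

Yield of Q: 2ξ₁ / 273 = 0.325 → ξ₁ = 44.36 mol.
Conversion of U: 2ξ₁ + 2ξ₂ = 0.556 × 273 = 151.8 → ξ₂ = 31.53 mol.
Outlet amounts (n = n₀ + Σ ν·ξ):
  U: 273 − 2(44.36) − 2(31.53) = 121.2
  Q: 0 + 2(44.36) = 88.73
  M: 0 + 1(31.53) = 31.53
Total out = 241.5 mol; y_M = 31.53 / 241.5 = 0.1306.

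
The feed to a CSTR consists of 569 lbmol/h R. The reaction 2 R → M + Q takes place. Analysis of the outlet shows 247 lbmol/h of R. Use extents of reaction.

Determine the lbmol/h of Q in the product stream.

For R: n = n₀ − 2ξ → 247 = 569 − 2ξ, giving ξ = 161 lbmol/h.
Outlet amounts (n = n₀ + ν ξ):
  R: 569 − 2(161) = 247
  M: 0 + 1(161) = 161
  Q: 0 + 1(161) = 161

161 lbmol/h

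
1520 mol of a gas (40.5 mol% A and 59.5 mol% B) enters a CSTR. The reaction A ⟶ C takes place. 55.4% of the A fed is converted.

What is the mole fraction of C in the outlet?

0.224

A reacted = 0.554 × 615.6 = 341 mol; ν_A = −1, so ξ = 341/1 = 341 mol.
Outlet amounts (n = n₀ + ν ξ):
  A: 615.6 − 1(341) = 274.6
  C: 0 + 1(341) = 341
  B: 904.4 (inert)
Total out = 1520 mol; y_C = 341 / 1520 = 0.2244.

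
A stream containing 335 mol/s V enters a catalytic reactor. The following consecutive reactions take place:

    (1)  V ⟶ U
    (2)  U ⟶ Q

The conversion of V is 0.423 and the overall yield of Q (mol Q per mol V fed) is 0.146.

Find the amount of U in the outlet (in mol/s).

Conversion of V: V consumed = 1ξ₁ = 0.423 × 335 → ξ₁ = 141.7 mol/s.
Yield of Q: 1ξ₂ / 335 = 0.146 → ξ₂ = 48.91 mol/s.
Outlet amounts (n = n₀ + Σ ν·ξ):
  V: 335 − 1(141.7) = 193.3
  U: 0 + 1(141.7) − 1(48.91) = 92.79
  Q: 0 + 1(48.91) = 48.91

92.8 mol/s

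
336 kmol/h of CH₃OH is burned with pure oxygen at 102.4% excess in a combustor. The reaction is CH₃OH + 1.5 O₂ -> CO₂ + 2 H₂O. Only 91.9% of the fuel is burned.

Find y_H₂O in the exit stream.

0.409

Stoichiometric O₂ = 1.5 × 336 = 504 kmol/h; O₂ fed = 504 × 2.024 = 1020 kmol/h.
Fuel reacted = 0.919 × 336 → ξ = 308.8 kmol/h.
Outlet (n = n₀ + ν ξ):
  CH₃OH: 336 − 1(308.8) = 27.22
  O₂: 1020 − 1.5(308.8) = 556.9
  CO₂: 0 + 1(308.8) = 308.8
  H₂O: 0 + 2(308.8) = 617.6
Total out = 1510 kmol/h; y_H₂O = 617.6 / 1510 = 0.4089.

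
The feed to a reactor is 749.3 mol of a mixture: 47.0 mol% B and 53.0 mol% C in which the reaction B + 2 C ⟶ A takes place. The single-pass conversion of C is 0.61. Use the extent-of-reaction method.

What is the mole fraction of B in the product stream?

0.456

C reacted = 0.61 × 397.1 = 242.2 mol; ν_C = −2, so ξ = 242.2/2 = 121.1 mol.
Outlet amounts (n = n₀ + ν ξ):
  B: 352.2 − 1(121.1) = 231
  C: 397.1 − 2(121.1) = 154.9
  A: 0 + 1(121.1) = 121.1
Total out = 507.1 mol; y_B = 231 / 507.1 = 0.4557.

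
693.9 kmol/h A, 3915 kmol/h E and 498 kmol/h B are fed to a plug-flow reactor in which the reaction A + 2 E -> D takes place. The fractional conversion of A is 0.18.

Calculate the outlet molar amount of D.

A reacted = 0.18 × 693.9 = 124.9 kmol/h; ν_A = −1, so ξ = 124.9/1 = 124.9 kmol/h.
Outlet amounts (n = n₀ + ν ξ):
  A: 693.9 − 1(124.9) = 569
  E: 3915 − 2(124.9) = 3665
  D: 0 + 1(124.9) = 124.9
  B: 498 (inert)

125 kmol/h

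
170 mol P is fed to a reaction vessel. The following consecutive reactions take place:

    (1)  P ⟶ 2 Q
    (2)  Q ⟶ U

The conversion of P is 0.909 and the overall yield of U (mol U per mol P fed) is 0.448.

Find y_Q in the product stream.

0.718

Conversion of P: P consumed = 1ξ₁ = 0.909 × 170 → ξ₁ = 154.5 mol.
Yield of U: 1ξ₂ / 170 = 0.448 → ξ₂ = 76.16 mol.
Outlet amounts (n = n₀ + Σ ν·ξ):
  P: 170 − 1(154.5) = 15.47
  Q: 0 + 2(154.5) − 1(76.16) = 232.9
  U: 0 + 1(76.16) = 76.16
Total out = 324.5 mol; y_Q = 232.9 / 324.5 = 0.7177.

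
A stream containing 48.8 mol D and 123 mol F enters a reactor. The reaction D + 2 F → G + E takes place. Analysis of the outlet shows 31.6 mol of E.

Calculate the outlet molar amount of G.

31.6 mol

For E: n = n₀ + 1ξ → 31.6 = 0 + 1ξ, giving ξ = 31.6 mol.
Outlet amounts (n = n₀ + ν ξ):
  D: 48.8 − 1(31.6) = 17.2
  F: 123 − 2(31.6) = 59.8
  G: 0 + 1(31.6) = 31.6
  E: 0 + 1(31.6) = 31.6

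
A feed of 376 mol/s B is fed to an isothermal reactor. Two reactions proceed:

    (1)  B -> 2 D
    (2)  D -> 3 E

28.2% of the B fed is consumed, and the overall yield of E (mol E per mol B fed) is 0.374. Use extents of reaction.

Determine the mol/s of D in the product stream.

Conversion of B: B consumed = 1ξ₁ = 0.282 × 376 → ξ₁ = 106 mol/s.
Yield of E: 3ξ₂ / 376 = 0.374 → ξ₂ = 46.87 mol/s.
Outlet amounts (n = n₀ + Σ ν·ξ):
  B: 376 − 1(106) = 270
  D: 0 + 2(106) − 1(46.87) = 165.2
  E: 0 + 3(46.87) = 140.6

165 mol/s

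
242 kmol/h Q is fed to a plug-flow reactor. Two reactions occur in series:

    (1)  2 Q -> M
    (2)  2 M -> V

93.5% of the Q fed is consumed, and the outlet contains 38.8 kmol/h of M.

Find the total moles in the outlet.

Conversion of Q: Q consumed = 2ξ₁ = 0.935 × 242 → ξ₁ = 113.1 kmol/h.
M balance: n_M = 0 + 1ξ₁ − 2ξ₂ = 38.8 → ξ₂ = (1·113.1 − 38.8)/2 = 37.17 kmol/h.
Outlet amounts (n = n₀ + Σ ν·ξ):
  Q: 242 − 2(113.1) = 15.73
  M: 0 + 1(113.1) − 2(37.17) = 38.8
  V: 0 + 1(37.17) = 37.17
Total out = 15.73 + 38.8 + 37.17 = 91.7 kmol/h.

91.7 kmol/h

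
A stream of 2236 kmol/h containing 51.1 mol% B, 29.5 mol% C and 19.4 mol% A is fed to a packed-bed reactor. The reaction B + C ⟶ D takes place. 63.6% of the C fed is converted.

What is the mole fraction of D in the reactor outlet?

C reacted = 0.636 × 659.6 = 419.5 kmol/h; ν_C = −1, so ξ = 419.5/1 = 419.5 kmol/h.
Outlet amounts (n = n₀ + ν ξ):
  B: 1143 − 1(419.5) = 723.1
  C: 659.6 − 1(419.5) = 240.1
  D: 0 + 1(419.5) = 419.5
  A: 433.8 (inert)
Total out = 1816 kmol/h; y_D = 419.5 / 1816 = 0.231.

0.231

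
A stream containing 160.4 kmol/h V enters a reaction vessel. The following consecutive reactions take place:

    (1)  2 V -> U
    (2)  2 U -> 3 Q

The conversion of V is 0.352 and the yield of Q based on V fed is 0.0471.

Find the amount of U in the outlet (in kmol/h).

Conversion of V: V consumed = 2ξ₁ = 0.352 × 160.4 → ξ₁ = 28.23 kmol/h.
Yield of Q: 3ξ₂ / 160.4 = 0.0471 → ξ₂ = 2.518 kmol/h.
Outlet amounts (n = n₀ + Σ ν·ξ):
  V: 160.4 − 2(28.23) = 103.9
  U: 0 + 1(28.23) − 2(2.518) = 23.19
  Q: 0 + 3(2.518) = 7.555

23.2 kmol/h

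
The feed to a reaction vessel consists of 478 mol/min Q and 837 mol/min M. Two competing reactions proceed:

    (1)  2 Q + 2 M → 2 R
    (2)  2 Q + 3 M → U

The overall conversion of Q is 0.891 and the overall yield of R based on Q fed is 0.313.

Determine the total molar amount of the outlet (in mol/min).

Yield of R: 2ξ₁ / 478 = 0.313 → ξ₁ = 74.81 mol/min.
Conversion of Q: 2ξ₁ + 2ξ₂ = 0.891 × 478 = 425.9 → ξ₂ = 138.1 mol/min.
Outlet amounts (n = n₀ + Σ ν·ξ):
  Q: 478 − 2(74.81) − 2(138.1) = 52.1
  M: 837 − 2(74.81) − 3(138.1) = 273
  R: 0 + 2(74.81) = 149.6
  U: 0 + 1(138.1) = 138.1
Total out = 52.1 + 273 + 149.6 + 138.1 = 612.8 mol/min.

613 mol/min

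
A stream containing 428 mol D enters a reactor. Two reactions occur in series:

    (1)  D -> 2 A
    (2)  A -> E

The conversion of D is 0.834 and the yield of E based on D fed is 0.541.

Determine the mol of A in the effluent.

Conversion of D: D consumed = 1ξ₁ = 0.834 × 428 → ξ₁ = 357 mol.
Yield of E: 1ξ₂ / 428 = 0.541 → ξ₂ = 231.5 mol.
Outlet amounts (n = n₀ + Σ ν·ξ):
  D: 428 − 1(357) = 71.05
  A: 0 + 2(357) − 1(231.5) = 482.4
  E: 0 + 1(231.5) = 231.5

482 mol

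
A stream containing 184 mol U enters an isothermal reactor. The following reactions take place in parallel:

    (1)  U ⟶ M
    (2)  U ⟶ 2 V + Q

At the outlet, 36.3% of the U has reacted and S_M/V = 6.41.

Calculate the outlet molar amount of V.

Conversion of U: U consumed = 0.363 × 184 = 66.79 mol = 1ξ₁ + 1ξ₂.
Selectivity: 1ξ₁ / (2ξ₂) = 6.41 → ξ₁ = 12.82 ξ₂.
Substitute: (1·12.82 + 1) ξ₂ = 66.79 → ξ₂ = 4.833 mol, ξ₁ = 61.96 mol.
Outlet amounts (n = n₀ + Σ ν·ξ):
  U: 184 − 1(61.96) − 1(4.833) = 117.2
  M: 0 + 1(61.96) = 61.96
  V: 0 + 2(4.833) = 9.666
  Q: 0 + 1(4.833) = 4.833

9.67 mol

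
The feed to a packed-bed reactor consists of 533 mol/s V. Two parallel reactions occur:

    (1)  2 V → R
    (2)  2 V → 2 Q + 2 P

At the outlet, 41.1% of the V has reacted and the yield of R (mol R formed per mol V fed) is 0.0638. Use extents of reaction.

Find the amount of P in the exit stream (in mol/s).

Yield of R: 1ξ₁ / 533 = 0.0638 → ξ₁ = 34.01 mol/s.
Conversion of V: 2ξ₁ + 2ξ₂ = 0.411 × 533 = 219.1 → ξ₂ = 75.53 mol/s.
Outlet amounts (n = n₀ + Σ ν·ξ):
  V: 533 − 2(34.01) − 2(75.53) = 313.9
  R: 0 + 1(34.01) = 34.01
  Q: 0 + 2(75.53) = 151.1
  P: 0 + 2(75.53) = 151.1

151 mol/s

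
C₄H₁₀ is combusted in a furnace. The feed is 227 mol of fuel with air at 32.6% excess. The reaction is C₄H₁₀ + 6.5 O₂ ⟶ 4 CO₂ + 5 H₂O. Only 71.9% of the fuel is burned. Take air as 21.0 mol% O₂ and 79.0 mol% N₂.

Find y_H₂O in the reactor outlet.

0.0834

Stoichiometric O₂ = 6.5 × 227 = 1476 mol; O₂ fed = 1476 × 1.326 = 1957 mol.
N₂ fed = 1957 × 79/21 = 7360 mol.
Fuel reacted = 0.719 × 227 → ξ = 163.2 mol.
Outlet (n = n₀ + ν ξ):
  C₄H₁₀: 227 − 1(163.2) = 63.79
  O₂: 1957 − 6.5(163.2) = 895.6
  N₂: 7360 (inert)
  CO₂: 0 + 4(163.2) = 652.9
  H₂O: 0 + 5(163.2) = 816.1
Total out = 9789 mol; y_H₂O = 816.1 / 9789 = 0.08337.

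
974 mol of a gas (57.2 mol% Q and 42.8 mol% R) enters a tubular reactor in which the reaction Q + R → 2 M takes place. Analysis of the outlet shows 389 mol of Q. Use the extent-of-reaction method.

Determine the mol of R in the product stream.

For Q: n = n₀ − 1ξ → 389 = 557.1 − 1ξ, giving ξ = 168.1 mol.
Outlet amounts (n = n₀ + ν ξ):
  Q: 557.1 − 1(168.1) = 389
  R: 416.9 − 1(168.1) = 248.7
  M: 0 + 2(168.1) = 336.3

249 mol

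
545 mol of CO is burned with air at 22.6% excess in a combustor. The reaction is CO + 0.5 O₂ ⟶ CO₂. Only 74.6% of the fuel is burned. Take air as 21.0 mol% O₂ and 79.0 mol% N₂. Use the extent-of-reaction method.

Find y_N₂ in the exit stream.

Stoichiometric O₂ = 0.5 × 545 = 272.5 mol; O₂ fed = 272.5 × 1.226 = 334.1 mol.
N₂ fed = 334.1 × 79/21 = 1257 mol.
Fuel reacted = 0.746 × 545 → ξ = 406.6 mol.
Outlet (n = n₀ + ν ξ):
  CO: 545 − 1(406.6) = 138.4
  O₂: 334.1 − 0.5(406.6) = 130.8
  N₂: 1257 (inert)
  CO₂: 0 + 1(406.6) = 406.6
Total out = 1933 mol; y_N₂ = 1257 / 1933 = 0.6503.

0.65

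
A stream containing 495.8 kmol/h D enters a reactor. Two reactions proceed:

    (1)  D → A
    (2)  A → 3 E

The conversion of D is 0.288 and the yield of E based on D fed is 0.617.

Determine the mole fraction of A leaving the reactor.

Conversion of D: D consumed = 1ξ₁ = 0.288 × 495.8 → ξ₁ = 142.8 kmol/h.
Yield of E: 3ξ₂ / 495.8 = 0.617 → ξ₂ = 102 kmol/h.
Outlet amounts (n = n₀ + Σ ν·ξ):
  D: 495.8 − 1(142.8) = 353
  A: 0 + 1(142.8) − 1(102) = 40.82
  E: 0 + 3(102) = 305.9
Total out = 699.7 kmol/h; y_A = 40.82 / 699.7 = 0.05834.

0.0583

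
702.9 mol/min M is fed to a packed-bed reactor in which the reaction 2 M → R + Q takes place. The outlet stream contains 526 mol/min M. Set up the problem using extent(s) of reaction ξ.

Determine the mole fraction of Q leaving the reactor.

For M: n = n₀ − 2ξ → 526 = 702.9 − 2ξ, giving ξ = 88.45 mol/min.
Outlet amounts (n = n₀ + ν ξ):
  M: 702.9 − 2(88.45) = 526
  R: 0 + 1(88.45) = 88.45
  Q: 0 + 1(88.45) = 88.45
Total out = 702.9 mol/min; y_Q = 88.45 / 702.9 = 0.1258.

0.126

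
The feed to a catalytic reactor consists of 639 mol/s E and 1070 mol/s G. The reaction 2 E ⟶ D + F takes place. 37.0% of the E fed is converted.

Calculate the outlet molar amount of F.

E reacted = 0.37 × 639 = 236.4 mol/s; ν_E = −2, so ξ = 236.4/2 = 118.2 mol/s.
Outlet amounts (n = n₀ + ν ξ):
  E: 639 − 2(118.2) = 402.6
  D: 0 + 1(118.2) = 118.2
  F: 0 + 1(118.2) = 118.2
  G: 1070 (inert)

118 mol/s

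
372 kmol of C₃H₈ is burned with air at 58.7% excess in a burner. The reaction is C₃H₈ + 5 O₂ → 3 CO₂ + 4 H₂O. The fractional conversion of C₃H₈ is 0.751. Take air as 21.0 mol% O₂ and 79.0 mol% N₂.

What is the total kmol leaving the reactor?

14700 kmol

Stoichiometric O₂ = 5 × 372 = 1860 kmol; O₂ fed = 1860 × 1.587 = 2952 kmol.
N₂ fed = 2952 × 79/21 = 11100 kmol.
Fuel reacted = 0.751 × 372 → ξ = 279.4 kmol.
Outlet (n = n₀ + ν ξ):
  C₃H₈: 372 − 1(279.4) = 92.63
  O₂: 2952 − 5(279.4) = 1555
  N₂: 11100 (inert)
  CO₂: 0 + 3(279.4) = 838.1
  H₂O: 0 + 4(279.4) = 1117
Total out = 92.63 + 1555 + 11100 + 838.1 + 1117 = 14710 kmol.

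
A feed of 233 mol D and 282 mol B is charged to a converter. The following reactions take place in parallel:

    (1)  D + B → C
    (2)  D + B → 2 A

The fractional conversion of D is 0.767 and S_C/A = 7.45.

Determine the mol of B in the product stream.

Conversion of D: D consumed = 0.767 × 233 = 178.7 mol = 1ξ₁ + 1ξ₂.
Selectivity: 1ξ₁ / (2ξ₂) = 7.45 → ξ₁ = 14.9 ξ₂.
Substitute: (1·14.9 + 1) ξ₂ = 178.7 → ξ₂ = 11.24 mol, ξ₁ = 167.5 mol.
Outlet amounts (n = n₀ + Σ ν·ξ):
  D: 233 − 1(167.5) − 1(11.24) = 54.29
  B: 282 − 1(167.5) − 1(11.24) = 103.3
  C: 0 + 1(167.5) = 167.5
  A: 0 + 2(11.24) = 22.48

103 mol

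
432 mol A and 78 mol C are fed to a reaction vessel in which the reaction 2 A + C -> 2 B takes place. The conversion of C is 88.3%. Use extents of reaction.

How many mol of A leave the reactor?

294 mol

C reacted = 0.883 × 78 = 68.87 mol; ν_C = −1, so ξ = 68.87/1 = 68.87 mol.
Outlet amounts (n = n₀ + ν ξ):
  A: 432 − 2(68.87) = 294.3
  C: 78 − 1(68.87) = 9.126
  B: 0 + 2(68.87) = 137.7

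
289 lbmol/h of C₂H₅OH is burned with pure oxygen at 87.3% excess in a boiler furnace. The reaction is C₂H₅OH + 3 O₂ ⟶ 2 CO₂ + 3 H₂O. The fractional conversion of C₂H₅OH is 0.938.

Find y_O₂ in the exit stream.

Stoichiometric O₂ = 3 × 289 = 867 lbmol/h; O₂ fed = 867 × 1.873 = 1624 lbmol/h.
Fuel reacted = 0.938 × 289 → ξ = 271.1 lbmol/h.
Outlet (n = n₀ + ν ξ):
  C₂H₅OH: 289 − 1(271.1) = 17.92
  O₂: 1624 − 3(271.1) = 810.6
  CO₂: 0 + 2(271.1) = 542.2
  H₂O: 0 + 3(271.1) = 813.2
Total out = 2184 lbmol/h; y_O₂ = 810.6 / 2184 = 0.3712.

0.371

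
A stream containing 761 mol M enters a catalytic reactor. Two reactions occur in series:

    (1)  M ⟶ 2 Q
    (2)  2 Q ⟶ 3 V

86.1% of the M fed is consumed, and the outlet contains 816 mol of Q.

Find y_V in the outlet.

0.446

Conversion of M: M consumed = 1ξ₁ = 0.861 × 761 → ξ₁ = 655.2 mol.
Q balance: n_Q = 0 + 2ξ₁ − 2ξ₂ = 816 → ξ₂ = (2·655.2 − 816)/2 = 247.2 mol.
Outlet amounts (n = n₀ + Σ ν·ξ):
  M: 761 − 1(655.2) = 105.8
  Q: 0 + 2(655.2) − 2(247.2) = 816
  V: 0 + 3(247.2) = 741.7
Total out = 1663 mol; y_V = 741.7 / 1663 = 0.4459.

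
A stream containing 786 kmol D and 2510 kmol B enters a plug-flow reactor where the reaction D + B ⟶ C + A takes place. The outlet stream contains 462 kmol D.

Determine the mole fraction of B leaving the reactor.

For D: n = n₀ − 1ξ → 462 = 786 − 1ξ, giving ξ = 324 kmol.
Outlet amounts (n = n₀ + ν ξ):
  D: 786 − 1(324) = 462
  B: 2510 − 1(324) = 2186
  C: 0 + 1(324) = 324
  A: 0 + 1(324) = 324
Total out = 3296 kmol; y_B = 2186 / 3296 = 0.6632.

0.663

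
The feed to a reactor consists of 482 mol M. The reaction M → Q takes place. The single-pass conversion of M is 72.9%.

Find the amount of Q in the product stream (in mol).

351 mol

M reacted = 0.729 × 482 = 351.4 mol; ν_M = −1, so ξ = 351.4/1 = 351.4 mol.
Outlet amounts (n = n₀ + ν ξ):
  M: 482 − 1(351.4) = 130.6
  Q: 0 + 1(351.4) = 351.4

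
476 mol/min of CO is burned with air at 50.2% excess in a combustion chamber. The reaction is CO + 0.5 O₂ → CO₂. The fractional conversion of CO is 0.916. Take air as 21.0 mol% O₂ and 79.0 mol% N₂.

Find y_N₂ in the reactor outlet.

0.686

Stoichiometric O₂ = 0.5 × 476 = 238 mol/min; O₂ fed = 238 × 1.502 = 357.5 mol/min.
N₂ fed = 357.5 × 79/21 = 1345 mol/min.
Fuel reacted = 0.916 × 476 → ξ = 436 mol/min.
Outlet (n = n₀ + ν ξ):
  CO: 476 − 1(436) = 39.98
  O₂: 357.5 − 0.5(436) = 139.5
  N₂: 1345 (inert)
  CO₂: 0 + 1(436) = 436
Total out = 1960 mol/min; y_N₂ = 1345 / 1960 = 0.686.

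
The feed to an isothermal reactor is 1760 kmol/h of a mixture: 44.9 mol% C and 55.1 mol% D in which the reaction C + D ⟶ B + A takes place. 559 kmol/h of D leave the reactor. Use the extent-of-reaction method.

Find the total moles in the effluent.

1760 kmol/h

For D: n = n₀ − 1ξ → 559 = 969.8 − 1ξ, giving ξ = 410.8 kmol/h.
Outlet amounts (n = n₀ + ν ξ):
  C: 790.2 − 1(410.8) = 379.5
  D: 969.8 − 1(410.8) = 559
  B: 0 + 1(410.8) = 410.8
  A: 0 + 1(410.8) = 410.8
Total out = 379.5 + 559 + 410.8 + 410.8 = 1760 kmol/h.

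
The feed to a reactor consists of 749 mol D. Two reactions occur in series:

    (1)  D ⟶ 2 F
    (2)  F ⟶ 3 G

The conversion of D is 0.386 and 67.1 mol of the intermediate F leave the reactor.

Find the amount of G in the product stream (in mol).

Conversion of D: D consumed = 1ξ₁ = 0.386 × 749 → ξ₁ = 289.1 mol.
F balance: n_F = 0 + 2ξ₁ − 1ξ₂ = 67.1 → ξ₂ = (2·289.1 − 67.1)/1 = 511.1 mol.
Outlet amounts (n = n₀ + Σ ν·ξ):
  D: 749 − 1(289.1) = 459.9
  F: 0 + 2(289.1) − 1(511.1) = 67.1
  G: 0 + 3(511.1) = 1533

1530 mol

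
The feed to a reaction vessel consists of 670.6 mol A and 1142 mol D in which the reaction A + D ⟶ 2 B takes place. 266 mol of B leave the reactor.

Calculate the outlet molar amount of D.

For B: n = n₀ + 2ξ → 266 = 0 + 2ξ, giving ξ = 133 mol.
Outlet amounts (n = n₀ + ν ξ):
  A: 670.6 − 1(133) = 537.6
  D: 1142 − 1(133) = 1009
  B: 0 + 2(133) = 266

1010 mol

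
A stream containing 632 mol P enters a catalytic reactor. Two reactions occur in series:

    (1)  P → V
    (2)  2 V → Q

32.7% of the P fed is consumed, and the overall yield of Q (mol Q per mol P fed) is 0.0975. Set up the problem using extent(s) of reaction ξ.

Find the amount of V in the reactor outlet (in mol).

Conversion of P: P consumed = 1ξ₁ = 0.327 × 632 → ξ₁ = 206.7 mol.
Yield of Q: 1ξ₂ / 632 = 0.0975 → ξ₂ = 61.62 mol.
Outlet amounts (n = n₀ + Σ ν·ξ):
  P: 632 − 1(206.7) = 425.3
  V: 0 + 1(206.7) − 2(61.62) = 83.42
  Q: 0 + 1(61.62) = 61.62

83.4 mol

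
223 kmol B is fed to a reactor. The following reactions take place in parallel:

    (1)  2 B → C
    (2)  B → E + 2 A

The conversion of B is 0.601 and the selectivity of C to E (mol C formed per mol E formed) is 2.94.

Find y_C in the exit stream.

Conversion of B: B consumed = 0.601 × 223 = 134 kmol = 2ξ₁ + 1ξ₂.
Selectivity: 1ξ₁ / (1ξ₂) = 2.94 → ξ₁ = 2.94 ξ₂.
Substitute: (2·2.94 + 1) ξ₂ = 134 → ξ₂ = 19.48 kmol, ξ₁ = 57.27 kmol.
Outlet amounts (n = n₀ + Σ ν·ξ):
  B: 223 − 2(57.27) − 1(19.48) = 88.98
  C: 0 + 1(57.27) = 57.27
  E: 0 + 1(19.48) = 19.48
  A: 0 + 2(19.48) = 38.96
Total out = 204.7 kmol; y_C = 57.27 / 204.7 = 0.2798.

0.28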